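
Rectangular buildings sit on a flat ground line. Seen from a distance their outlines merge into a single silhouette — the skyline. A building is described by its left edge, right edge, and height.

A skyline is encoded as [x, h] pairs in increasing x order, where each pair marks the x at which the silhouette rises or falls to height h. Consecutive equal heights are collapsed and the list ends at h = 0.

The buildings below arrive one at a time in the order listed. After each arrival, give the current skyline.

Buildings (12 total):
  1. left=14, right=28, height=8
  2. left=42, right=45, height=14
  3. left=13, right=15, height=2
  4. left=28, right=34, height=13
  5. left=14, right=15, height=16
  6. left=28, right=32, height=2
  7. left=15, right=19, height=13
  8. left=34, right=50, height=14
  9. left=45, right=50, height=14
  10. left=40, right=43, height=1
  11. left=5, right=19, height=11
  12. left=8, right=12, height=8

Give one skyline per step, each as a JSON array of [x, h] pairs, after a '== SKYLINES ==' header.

== SKYLINES ==
[[14,8],[28,0]]
[[14,8],[28,0],[42,14],[45,0]]
[[13,2],[14,8],[28,0],[42,14],[45,0]]
[[13,2],[14,8],[28,13],[34,0],[42,14],[45,0]]
[[13,2],[14,16],[15,8],[28,13],[34,0],[42,14],[45,0]]
[[13,2],[14,16],[15,8],[28,13],[34,0],[42,14],[45,0]]
[[13,2],[14,16],[15,13],[19,8],[28,13],[34,0],[42,14],[45,0]]
[[13,2],[14,16],[15,13],[19,8],[28,13],[34,14],[50,0]]
[[13,2],[14,16],[15,13],[19,8],[28,13],[34,14],[50,0]]
[[13,2],[14,16],[15,13],[19,8],[28,13],[34,14],[50,0]]
[[5,11],[14,16],[15,13],[19,8],[28,13],[34,14],[50,0]]
[[5,11],[14,16],[15,13],[19,8],[28,13],[34,14],[50,0]]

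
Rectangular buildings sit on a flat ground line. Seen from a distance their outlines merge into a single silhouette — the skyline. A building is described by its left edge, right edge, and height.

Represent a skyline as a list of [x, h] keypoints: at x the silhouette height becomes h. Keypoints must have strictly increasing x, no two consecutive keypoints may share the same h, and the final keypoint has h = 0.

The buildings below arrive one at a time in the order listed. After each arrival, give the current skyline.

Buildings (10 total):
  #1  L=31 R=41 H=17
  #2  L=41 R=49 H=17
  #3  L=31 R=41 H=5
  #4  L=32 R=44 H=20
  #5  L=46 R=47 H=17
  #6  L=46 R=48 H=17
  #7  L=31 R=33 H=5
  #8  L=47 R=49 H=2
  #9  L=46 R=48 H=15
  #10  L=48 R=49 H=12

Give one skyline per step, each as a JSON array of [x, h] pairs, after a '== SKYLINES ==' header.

== SKYLINES ==
[[31,17],[41,0]]
[[31,17],[49,0]]
[[31,17],[49,0]]
[[31,17],[32,20],[44,17],[49,0]]
[[31,17],[32,20],[44,17],[49,0]]
[[31,17],[32,20],[44,17],[49,0]]
[[31,17],[32,20],[44,17],[49,0]]
[[31,17],[32,20],[44,17],[49,0]]
[[31,17],[32,20],[44,17],[49,0]]
[[31,17],[32,20],[44,17],[49,0]]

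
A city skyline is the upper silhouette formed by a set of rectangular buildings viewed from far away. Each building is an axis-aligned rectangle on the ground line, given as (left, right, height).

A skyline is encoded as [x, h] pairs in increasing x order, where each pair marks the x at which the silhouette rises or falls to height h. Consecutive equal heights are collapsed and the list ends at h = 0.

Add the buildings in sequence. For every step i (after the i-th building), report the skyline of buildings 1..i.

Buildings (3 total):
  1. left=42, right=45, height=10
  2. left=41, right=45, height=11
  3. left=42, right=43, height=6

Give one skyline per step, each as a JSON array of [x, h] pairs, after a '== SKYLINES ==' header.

== SKYLINES ==
[[42,10],[45,0]]
[[41,11],[45,0]]
[[41,11],[45,0]]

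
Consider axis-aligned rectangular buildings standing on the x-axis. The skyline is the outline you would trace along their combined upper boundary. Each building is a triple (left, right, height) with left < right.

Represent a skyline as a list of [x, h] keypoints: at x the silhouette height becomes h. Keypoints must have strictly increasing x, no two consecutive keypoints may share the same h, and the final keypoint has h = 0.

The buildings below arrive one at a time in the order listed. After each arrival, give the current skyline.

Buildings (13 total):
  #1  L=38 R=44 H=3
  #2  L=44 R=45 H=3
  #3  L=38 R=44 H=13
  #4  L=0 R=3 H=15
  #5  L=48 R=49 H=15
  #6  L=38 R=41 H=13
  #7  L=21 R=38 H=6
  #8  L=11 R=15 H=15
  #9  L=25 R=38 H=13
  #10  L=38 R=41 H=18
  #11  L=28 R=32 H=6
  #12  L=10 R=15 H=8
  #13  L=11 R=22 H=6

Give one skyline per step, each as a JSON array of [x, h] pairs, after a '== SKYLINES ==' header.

== SKYLINES ==
[[38,3],[44,0]]
[[38,3],[45,0]]
[[38,13],[44,3],[45,0]]
[[0,15],[3,0],[38,13],[44,3],[45,0]]
[[0,15],[3,0],[38,13],[44,3],[45,0],[48,15],[49,0]]
[[0,15],[3,0],[38,13],[44,3],[45,0],[48,15],[49,0]]
[[0,15],[3,0],[21,6],[38,13],[44,3],[45,0],[48,15],[49,0]]
[[0,15],[3,0],[11,15],[15,0],[21,6],[38,13],[44,3],[45,0],[48,15],[49,0]]
[[0,15],[3,0],[11,15],[15,0],[21,6],[25,13],[44,3],[45,0],[48,15],[49,0]]
[[0,15],[3,0],[11,15],[15,0],[21,6],[25,13],[38,18],[41,13],[44,3],[45,0],[48,15],[49,0]]
[[0,15],[3,0],[11,15],[15,0],[21,6],[25,13],[38,18],[41,13],[44,3],[45,0],[48,15],[49,0]]
[[0,15],[3,0],[10,8],[11,15],[15,0],[21,6],[25,13],[38,18],[41,13],[44,3],[45,0],[48,15],[49,0]]
[[0,15],[3,0],[10,8],[11,15],[15,6],[25,13],[38,18],[41,13],[44,3],[45,0],[48,15],[49,0]]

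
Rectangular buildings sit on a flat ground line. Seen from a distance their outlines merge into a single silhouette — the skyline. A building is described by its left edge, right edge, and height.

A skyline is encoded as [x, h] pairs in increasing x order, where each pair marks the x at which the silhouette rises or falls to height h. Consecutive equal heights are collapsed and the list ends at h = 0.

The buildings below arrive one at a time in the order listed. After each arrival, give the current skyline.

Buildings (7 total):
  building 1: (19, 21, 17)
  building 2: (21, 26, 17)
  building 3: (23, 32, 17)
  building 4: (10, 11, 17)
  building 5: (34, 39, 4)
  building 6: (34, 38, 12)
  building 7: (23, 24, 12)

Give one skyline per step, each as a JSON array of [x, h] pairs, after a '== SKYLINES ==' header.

== SKYLINES ==
[[19,17],[21,0]]
[[19,17],[26,0]]
[[19,17],[32,0]]
[[10,17],[11,0],[19,17],[32,0]]
[[10,17],[11,0],[19,17],[32,0],[34,4],[39,0]]
[[10,17],[11,0],[19,17],[32,0],[34,12],[38,4],[39,0]]
[[10,17],[11,0],[19,17],[32,0],[34,12],[38,4],[39,0]]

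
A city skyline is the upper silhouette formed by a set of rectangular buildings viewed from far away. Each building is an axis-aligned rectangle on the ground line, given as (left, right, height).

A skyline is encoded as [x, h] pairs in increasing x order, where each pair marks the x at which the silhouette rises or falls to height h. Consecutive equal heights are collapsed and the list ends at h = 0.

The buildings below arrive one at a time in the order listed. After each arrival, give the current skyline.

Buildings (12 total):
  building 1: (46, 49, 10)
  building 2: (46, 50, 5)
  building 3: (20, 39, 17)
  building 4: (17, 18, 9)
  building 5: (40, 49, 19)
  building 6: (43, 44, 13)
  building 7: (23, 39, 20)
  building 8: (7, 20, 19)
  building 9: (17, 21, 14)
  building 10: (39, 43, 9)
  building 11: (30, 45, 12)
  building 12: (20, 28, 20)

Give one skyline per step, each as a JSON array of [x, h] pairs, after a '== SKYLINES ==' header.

== SKYLINES ==
[[46,10],[49,0]]
[[46,10],[49,5],[50,0]]
[[20,17],[39,0],[46,10],[49,5],[50,0]]
[[17,9],[18,0],[20,17],[39,0],[46,10],[49,5],[50,0]]
[[17,9],[18,0],[20,17],[39,0],[40,19],[49,5],[50,0]]
[[17,9],[18,0],[20,17],[39,0],[40,19],[49,5],[50,0]]
[[17,9],[18,0],[20,17],[23,20],[39,0],[40,19],[49,5],[50,0]]
[[7,19],[20,17],[23,20],[39,0],[40,19],[49,5],[50,0]]
[[7,19],[20,17],[23,20],[39,0],[40,19],[49,5],[50,0]]
[[7,19],[20,17],[23,20],[39,9],[40,19],[49,5],[50,0]]
[[7,19],[20,17],[23,20],[39,12],[40,19],[49,5],[50,0]]
[[7,19],[20,20],[39,12],[40,19],[49,5],[50,0]]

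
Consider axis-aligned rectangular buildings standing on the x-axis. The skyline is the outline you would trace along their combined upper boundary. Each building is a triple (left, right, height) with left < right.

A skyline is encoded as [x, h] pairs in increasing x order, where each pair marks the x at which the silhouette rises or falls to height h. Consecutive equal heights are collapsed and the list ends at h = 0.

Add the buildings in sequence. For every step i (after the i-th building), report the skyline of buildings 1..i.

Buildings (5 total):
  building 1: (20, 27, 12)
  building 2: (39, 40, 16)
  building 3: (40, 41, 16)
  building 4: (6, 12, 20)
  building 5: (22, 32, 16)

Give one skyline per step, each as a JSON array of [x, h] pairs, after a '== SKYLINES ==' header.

== SKYLINES ==
[[20,12],[27,0]]
[[20,12],[27,0],[39,16],[40,0]]
[[20,12],[27,0],[39,16],[41,0]]
[[6,20],[12,0],[20,12],[27,0],[39,16],[41,0]]
[[6,20],[12,0],[20,12],[22,16],[32,0],[39,16],[41,0]]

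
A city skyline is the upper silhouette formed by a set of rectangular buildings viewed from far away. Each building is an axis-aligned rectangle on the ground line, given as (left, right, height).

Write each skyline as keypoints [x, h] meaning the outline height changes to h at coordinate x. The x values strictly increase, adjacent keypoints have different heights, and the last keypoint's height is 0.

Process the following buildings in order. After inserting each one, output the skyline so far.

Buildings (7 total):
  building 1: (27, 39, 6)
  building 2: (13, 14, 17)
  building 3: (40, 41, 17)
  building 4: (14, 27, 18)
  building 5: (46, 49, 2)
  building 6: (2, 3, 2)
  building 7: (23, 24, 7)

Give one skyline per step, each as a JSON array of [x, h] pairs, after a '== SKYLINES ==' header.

== SKYLINES ==
[[27,6],[39,0]]
[[13,17],[14,0],[27,6],[39,0]]
[[13,17],[14,0],[27,6],[39,0],[40,17],[41,0]]
[[13,17],[14,18],[27,6],[39,0],[40,17],[41,0]]
[[13,17],[14,18],[27,6],[39,0],[40,17],[41,0],[46,2],[49,0]]
[[2,2],[3,0],[13,17],[14,18],[27,6],[39,0],[40,17],[41,0],[46,2],[49,0]]
[[2,2],[3,0],[13,17],[14,18],[27,6],[39,0],[40,17],[41,0],[46,2],[49,0]]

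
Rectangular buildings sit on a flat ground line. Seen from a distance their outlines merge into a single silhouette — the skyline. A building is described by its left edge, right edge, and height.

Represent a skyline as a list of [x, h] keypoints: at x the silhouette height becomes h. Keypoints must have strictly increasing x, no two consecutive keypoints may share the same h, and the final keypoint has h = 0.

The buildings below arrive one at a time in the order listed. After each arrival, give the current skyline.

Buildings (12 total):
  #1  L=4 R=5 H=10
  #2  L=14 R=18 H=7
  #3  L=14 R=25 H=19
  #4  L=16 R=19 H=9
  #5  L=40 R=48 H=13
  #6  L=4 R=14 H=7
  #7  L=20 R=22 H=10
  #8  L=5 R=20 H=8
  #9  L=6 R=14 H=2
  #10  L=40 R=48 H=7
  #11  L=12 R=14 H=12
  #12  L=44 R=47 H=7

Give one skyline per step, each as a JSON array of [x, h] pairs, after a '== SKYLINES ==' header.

== SKYLINES ==
[[4,10],[5,0]]
[[4,10],[5,0],[14,7],[18,0]]
[[4,10],[5,0],[14,19],[25,0]]
[[4,10],[5,0],[14,19],[25,0]]
[[4,10],[5,0],[14,19],[25,0],[40,13],[48,0]]
[[4,10],[5,7],[14,19],[25,0],[40,13],[48,0]]
[[4,10],[5,7],[14,19],[25,0],[40,13],[48,0]]
[[4,10],[5,8],[14,19],[25,0],[40,13],[48,0]]
[[4,10],[5,8],[14,19],[25,0],[40,13],[48,0]]
[[4,10],[5,8],[14,19],[25,0],[40,13],[48,0]]
[[4,10],[5,8],[12,12],[14,19],[25,0],[40,13],[48,0]]
[[4,10],[5,8],[12,12],[14,19],[25,0],[40,13],[48,0]]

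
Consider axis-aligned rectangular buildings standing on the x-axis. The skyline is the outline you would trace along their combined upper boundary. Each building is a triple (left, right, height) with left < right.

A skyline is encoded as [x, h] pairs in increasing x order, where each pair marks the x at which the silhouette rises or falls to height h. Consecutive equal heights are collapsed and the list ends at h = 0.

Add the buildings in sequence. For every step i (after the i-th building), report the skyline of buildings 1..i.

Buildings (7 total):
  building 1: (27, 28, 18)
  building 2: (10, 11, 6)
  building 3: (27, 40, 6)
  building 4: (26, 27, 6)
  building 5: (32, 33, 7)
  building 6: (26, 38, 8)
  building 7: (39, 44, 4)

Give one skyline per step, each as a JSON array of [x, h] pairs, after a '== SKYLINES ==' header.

== SKYLINES ==
[[27,18],[28,0]]
[[10,6],[11,0],[27,18],[28,0]]
[[10,6],[11,0],[27,18],[28,6],[40,0]]
[[10,6],[11,0],[26,6],[27,18],[28,6],[40,0]]
[[10,6],[11,0],[26,6],[27,18],[28,6],[32,7],[33,6],[40,0]]
[[10,6],[11,0],[26,8],[27,18],[28,8],[38,6],[40,0]]
[[10,6],[11,0],[26,8],[27,18],[28,8],[38,6],[40,4],[44,0]]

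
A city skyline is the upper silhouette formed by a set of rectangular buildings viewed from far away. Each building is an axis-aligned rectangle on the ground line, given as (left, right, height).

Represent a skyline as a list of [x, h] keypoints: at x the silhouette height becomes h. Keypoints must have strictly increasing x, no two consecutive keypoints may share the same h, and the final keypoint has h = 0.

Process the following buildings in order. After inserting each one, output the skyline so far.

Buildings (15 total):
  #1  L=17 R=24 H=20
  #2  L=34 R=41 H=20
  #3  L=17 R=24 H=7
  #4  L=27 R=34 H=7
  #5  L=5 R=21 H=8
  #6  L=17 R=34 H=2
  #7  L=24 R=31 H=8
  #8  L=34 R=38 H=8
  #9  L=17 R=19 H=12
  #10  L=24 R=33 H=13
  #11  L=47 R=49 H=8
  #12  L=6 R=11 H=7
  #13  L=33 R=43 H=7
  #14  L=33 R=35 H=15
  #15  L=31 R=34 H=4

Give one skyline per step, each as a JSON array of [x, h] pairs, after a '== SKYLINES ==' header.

== SKYLINES ==
[[17,20],[24,0]]
[[17,20],[24,0],[34,20],[41,0]]
[[17,20],[24,0],[34,20],[41,0]]
[[17,20],[24,0],[27,7],[34,20],[41,0]]
[[5,8],[17,20],[24,0],[27,7],[34,20],[41,0]]
[[5,8],[17,20],[24,2],[27,7],[34,20],[41,0]]
[[5,8],[17,20],[24,8],[31,7],[34,20],[41,0]]
[[5,8],[17,20],[24,8],[31,7],[34,20],[41,0]]
[[5,8],[17,20],[24,8],[31,7],[34,20],[41,0]]
[[5,8],[17,20],[24,13],[33,7],[34,20],[41,0]]
[[5,8],[17,20],[24,13],[33,7],[34,20],[41,0],[47,8],[49,0]]
[[5,8],[17,20],[24,13],[33,7],[34,20],[41,0],[47,8],[49,0]]
[[5,8],[17,20],[24,13],[33,7],[34,20],[41,7],[43,0],[47,8],[49,0]]
[[5,8],[17,20],[24,13],[33,15],[34,20],[41,7],[43,0],[47,8],[49,0]]
[[5,8],[17,20],[24,13],[33,15],[34,20],[41,7],[43,0],[47,8],[49,0]]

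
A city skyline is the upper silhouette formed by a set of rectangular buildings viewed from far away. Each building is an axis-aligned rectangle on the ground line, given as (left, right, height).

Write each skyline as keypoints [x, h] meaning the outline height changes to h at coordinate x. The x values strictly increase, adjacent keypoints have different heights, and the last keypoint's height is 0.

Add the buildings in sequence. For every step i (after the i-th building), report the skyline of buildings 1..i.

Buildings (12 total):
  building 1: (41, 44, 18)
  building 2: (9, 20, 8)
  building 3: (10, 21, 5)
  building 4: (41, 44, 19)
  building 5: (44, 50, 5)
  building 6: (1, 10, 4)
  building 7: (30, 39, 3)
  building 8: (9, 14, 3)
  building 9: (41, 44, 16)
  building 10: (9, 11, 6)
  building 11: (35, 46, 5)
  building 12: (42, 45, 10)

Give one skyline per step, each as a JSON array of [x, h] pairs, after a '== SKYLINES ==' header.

== SKYLINES ==
[[41,18],[44,0]]
[[9,8],[20,0],[41,18],[44,0]]
[[9,8],[20,5],[21,0],[41,18],[44,0]]
[[9,8],[20,5],[21,0],[41,19],[44,0]]
[[9,8],[20,5],[21,0],[41,19],[44,5],[50,0]]
[[1,4],[9,8],[20,5],[21,0],[41,19],[44,5],[50,0]]
[[1,4],[9,8],[20,5],[21,0],[30,3],[39,0],[41,19],[44,5],[50,0]]
[[1,4],[9,8],[20,5],[21,0],[30,3],[39,0],[41,19],[44,5],[50,0]]
[[1,4],[9,8],[20,5],[21,0],[30,3],[39,0],[41,19],[44,5],[50,0]]
[[1,4],[9,8],[20,5],[21,0],[30,3],[39,0],[41,19],[44,5],[50,0]]
[[1,4],[9,8],[20,5],[21,0],[30,3],[35,5],[41,19],[44,5],[50,0]]
[[1,4],[9,8],[20,5],[21,0],[30,3],[35,5],[41,19],[44,10],[45,5],[50,0]]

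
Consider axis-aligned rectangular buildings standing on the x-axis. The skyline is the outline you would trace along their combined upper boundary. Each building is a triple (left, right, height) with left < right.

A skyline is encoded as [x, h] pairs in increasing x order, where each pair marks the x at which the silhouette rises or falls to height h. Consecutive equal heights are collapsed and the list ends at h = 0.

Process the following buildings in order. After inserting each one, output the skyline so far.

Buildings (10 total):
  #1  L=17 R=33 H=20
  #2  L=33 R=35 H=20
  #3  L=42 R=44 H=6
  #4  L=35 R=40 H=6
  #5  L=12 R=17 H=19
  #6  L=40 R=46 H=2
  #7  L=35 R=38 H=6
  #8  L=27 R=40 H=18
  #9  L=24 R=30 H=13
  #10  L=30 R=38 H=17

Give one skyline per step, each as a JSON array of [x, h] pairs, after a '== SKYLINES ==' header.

== SKYLINES ==
[[17,20],[33,0]]
[[17,20],[35,0]]
[[17,20],[35,0],[42,6],[44,0]]
[[17,20],[35,6],[40,0],[42,6],[44,0]]
[[12,19],[17,20],[35,6],[40,0],[42,6],[44,0]]
[[12,19],[17,20],[35,6],[40,2],[42,6],[44,2],[46,0]]
[[12,19],[17,20],[35,6],[40,2],[42,6],[44,2],[46,0]]
[[12,19],[17,20],[35,18],[40,2],[42,6],[44,2],[46,0]]
[[12,19],[17,20],[35,18],[40,2],[42,6],[44,2],[46,0]]
[[12,19],[17,20],[35,18],[40,2],[42,6],[44,2],[46,0]]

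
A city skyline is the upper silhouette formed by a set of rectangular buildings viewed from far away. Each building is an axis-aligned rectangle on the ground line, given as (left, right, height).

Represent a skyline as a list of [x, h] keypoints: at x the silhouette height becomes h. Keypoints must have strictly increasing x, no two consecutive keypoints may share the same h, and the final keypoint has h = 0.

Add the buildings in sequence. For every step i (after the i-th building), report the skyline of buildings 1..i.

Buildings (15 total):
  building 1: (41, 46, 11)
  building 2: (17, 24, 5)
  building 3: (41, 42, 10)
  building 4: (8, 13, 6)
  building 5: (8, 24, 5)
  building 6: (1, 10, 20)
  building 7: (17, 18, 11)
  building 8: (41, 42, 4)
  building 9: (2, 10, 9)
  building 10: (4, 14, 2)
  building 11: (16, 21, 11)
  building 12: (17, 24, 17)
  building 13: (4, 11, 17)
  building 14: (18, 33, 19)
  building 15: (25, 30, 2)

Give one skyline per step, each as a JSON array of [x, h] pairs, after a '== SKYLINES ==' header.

== SKYLINES ==
[[41,11],[46,0]]
[[17,5],[24,0],[41,11],[46,0]]
[[17,5],[24,0],[41,11],[46,0]]
[[8,6],[13,0],[17,5],[24,0],[41,11],[46,0]]
[[8,6],[13,5],[24,0],[41,11],[46,0]]
[[1,20],[10,6],[13,5],[24,0],[41,11],[46,0]]
[[1,20],[10,6],[13,5],[17,11],[18,5],[24,0],[41,11],[46,0]]
[[1,20],[10,6],[13,5],[17,11],[18,5],[24,0],[41,11],[46,0]]
[[1,20],[10,6],[13,5],[17,11],[18,5],[24,0],[41,11],[46,0]]
[[1,20],[10,6],[13,5],[17,11],[18,5],[24,0],[41,11],[46,0]]
[[1,20],[10,6],[13,5],[16,11],[21,5],[24,0],[41,11],[46,0]]
[[1,20],[10,6],[13,5],[16,11],[17,17],[24,0],[41,11],[46,0]]
[[1,20],[10,17],[11,6],[13,5],[16,11],[17,17],[24,0],[41,11],[46,0]]
[[1,20],[10,17],[11,6],[13,5],[16,11],[17,17],[18,19],[33,0],[41,11],[46,0]]
[[1,20],[10,17],[11,6],[13,5],[16,11],[17,17],[18,19],[33,0],[41,11],[46,0]]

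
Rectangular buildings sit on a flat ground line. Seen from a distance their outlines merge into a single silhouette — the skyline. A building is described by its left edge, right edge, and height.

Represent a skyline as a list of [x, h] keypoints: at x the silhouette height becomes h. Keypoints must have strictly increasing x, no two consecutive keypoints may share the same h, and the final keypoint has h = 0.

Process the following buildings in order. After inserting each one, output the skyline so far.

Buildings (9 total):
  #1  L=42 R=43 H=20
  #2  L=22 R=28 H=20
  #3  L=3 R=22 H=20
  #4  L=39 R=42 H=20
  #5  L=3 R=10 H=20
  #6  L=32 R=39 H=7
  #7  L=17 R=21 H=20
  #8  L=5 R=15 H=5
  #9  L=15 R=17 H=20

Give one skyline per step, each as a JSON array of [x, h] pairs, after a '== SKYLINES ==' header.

== SKYLINES ==
[[42,20],[43,0]]
[[22,20],[28,0],[42,20],[43,0]]
[[3,20],[28,0],[42,20],[43,0]]
[[3,20],[28,0],[39,20],[43,0]]
[[3,20],[28,0],[39,20],[43,0]]
[[3,20],[28,0],[32,7],[39,20],[43,0]]
[[3,20],[28,0],[32,7],[39,20],[43,0]]
[[3,20],[28,0],[32,7],[39,20],[43,0]]
[[3,20],[28,0],[32,7],[39,20],[43,0]]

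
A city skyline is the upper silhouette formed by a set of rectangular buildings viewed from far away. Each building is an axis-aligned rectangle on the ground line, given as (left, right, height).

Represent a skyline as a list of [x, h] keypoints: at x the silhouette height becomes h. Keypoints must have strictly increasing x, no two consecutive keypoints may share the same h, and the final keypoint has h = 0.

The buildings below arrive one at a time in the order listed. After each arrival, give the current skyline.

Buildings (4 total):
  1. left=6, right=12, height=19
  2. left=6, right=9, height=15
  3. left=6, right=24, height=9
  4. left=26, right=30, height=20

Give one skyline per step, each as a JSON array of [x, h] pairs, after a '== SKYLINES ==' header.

== SKYLINES ==
[[6,19],[12,0]]
[[6,19],[12,0]]
[[6,19],[12,9],[24,0]]
[[6,19],[12,9],[24,0],[26,20],[30,0]]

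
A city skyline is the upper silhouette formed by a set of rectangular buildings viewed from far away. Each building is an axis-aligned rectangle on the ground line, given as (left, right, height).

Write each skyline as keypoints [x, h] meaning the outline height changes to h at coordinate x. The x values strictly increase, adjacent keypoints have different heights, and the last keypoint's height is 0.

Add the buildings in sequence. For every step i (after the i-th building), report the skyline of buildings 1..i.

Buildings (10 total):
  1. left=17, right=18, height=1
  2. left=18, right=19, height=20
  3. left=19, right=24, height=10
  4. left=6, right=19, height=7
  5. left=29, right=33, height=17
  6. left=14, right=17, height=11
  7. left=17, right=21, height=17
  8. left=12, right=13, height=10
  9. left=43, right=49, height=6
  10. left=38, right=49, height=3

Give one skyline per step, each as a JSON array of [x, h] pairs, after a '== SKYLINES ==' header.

== SKYLINES ==
[[17,1],[18,0]]
[[17,1],[18,20],[19,0]]
[[17,1],[18,20],[19,10],[24,0]]
[[6,7],[18,20],[19,10],[24,0]]
[[6,7],[18,20],[19,10],[24,0],[29,17],[33,0]]
[[6,7],[14,11],[17,7],[18,20],[19,10],[24,0],[29,17],[33,0]]
[[6,7],[14,11],[17,17],[18,20],[19,17],[21,10],[24,0],[29,17],[33,0]]
[[6,7],[12,10],[13,7],[14,11],[17,17],[18,20],[19,17],[21,10],[24,0],[29,17],[33,0]]
[[6,7],[12,10],[13,7],[14,11],[17,17],[18,20],[19,17],[21,10],[24,0],[29,17],[33,0],[43,6],[49,0]]
[[6,7],[12,10],[13,7],[14,11],[17,17],[18,20],[19,17],[21,10],[24,0],[29,17],[33,0],[38,3],[43,6],[49,0]]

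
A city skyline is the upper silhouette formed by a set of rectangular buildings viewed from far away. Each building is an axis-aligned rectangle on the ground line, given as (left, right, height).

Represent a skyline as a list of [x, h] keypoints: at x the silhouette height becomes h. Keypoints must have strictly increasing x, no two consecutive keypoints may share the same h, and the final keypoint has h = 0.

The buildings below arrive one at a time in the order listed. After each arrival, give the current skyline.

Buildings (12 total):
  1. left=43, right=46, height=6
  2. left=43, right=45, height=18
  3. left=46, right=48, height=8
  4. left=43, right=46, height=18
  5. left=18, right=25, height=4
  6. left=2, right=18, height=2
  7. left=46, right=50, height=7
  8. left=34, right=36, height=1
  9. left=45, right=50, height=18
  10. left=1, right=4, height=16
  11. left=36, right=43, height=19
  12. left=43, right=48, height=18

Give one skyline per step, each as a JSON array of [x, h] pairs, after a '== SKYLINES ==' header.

== SKYLINES ==
[[43,6],[46,0]]
[[43,18],[45,6],[46,0]]
[[43,18],[45,6],[46,8],[48,0]]
[[43,18],[46,8],[48,0]]
[[18,4],[25,0],[43,18],[46,8],[48,0]]
[[2,2],[18,4],[25,0],[43,18],[46,8],[48,0]]
[[2,2],[18,4],[25,0],[43,18],[46,8],[48,7],[50,0]]
[[2,2],[18,4],[25,0],[34,1],[36,0],[43,18],[46,8],[48,7],[50,0]]
[[2,2],[18,4],[25,0],[34,1],[36,0],[43,18],[50,0]]
[[1,16],[4,2],[18,4],[25,0],[34,1],[36,0],[43,18],[50,0]]
[[1,16],[4,2],[18,4],[25,0],[34,1],[36,19],[43,18],[50,0]]
[[1,16],[4,2],[18,4],[25,0],[34,1],[36,19],[43,18],[50,0]]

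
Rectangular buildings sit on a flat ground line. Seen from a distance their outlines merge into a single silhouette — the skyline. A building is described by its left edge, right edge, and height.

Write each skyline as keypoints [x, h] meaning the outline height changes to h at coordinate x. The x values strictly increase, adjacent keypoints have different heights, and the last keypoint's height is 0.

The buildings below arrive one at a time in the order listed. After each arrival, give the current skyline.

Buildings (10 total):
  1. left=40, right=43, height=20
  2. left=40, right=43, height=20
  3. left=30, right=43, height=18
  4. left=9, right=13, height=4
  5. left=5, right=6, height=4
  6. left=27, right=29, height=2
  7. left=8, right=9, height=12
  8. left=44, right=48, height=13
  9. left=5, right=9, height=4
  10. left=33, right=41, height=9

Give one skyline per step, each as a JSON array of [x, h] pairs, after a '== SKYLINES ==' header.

== SKYLINES ==
[[40,20],[43,0]]
[[40,20],[43,0]]
[[30,18],[40,20],[43,0]]
[[9,4],[13,0],[30,18],[40,20],[43,0]]
[[5,4],[6,0],[9,4],[13,0],[30,18],[40,20],[43,0]]
[[5,4],[6,0],[9,4],[13,0],[27,2],[29,0],[30,18],[40,20],[43,0]]
[[5,4],[6,0],[8,12],[9,4],[13,0],[27,2],[29,0],[30,18],[40,20],[43,0]]
[[5,4],[6,0],[8,12],[9,4],[13,0],[27,2],[29,0],[30,18],[40,20],[43,0],[44,13],[48,0]]
[[5,4],[8,12],[9,4],[13,0],[27,2],[29,0],[30,18],[40,20],[43,0],[44,13],[48,0]]
[[5,4],[8,12],[9,4],[13,0],[27,2],[29,0],[30,18],[40,20],[43,0],[44,13],[48,0]]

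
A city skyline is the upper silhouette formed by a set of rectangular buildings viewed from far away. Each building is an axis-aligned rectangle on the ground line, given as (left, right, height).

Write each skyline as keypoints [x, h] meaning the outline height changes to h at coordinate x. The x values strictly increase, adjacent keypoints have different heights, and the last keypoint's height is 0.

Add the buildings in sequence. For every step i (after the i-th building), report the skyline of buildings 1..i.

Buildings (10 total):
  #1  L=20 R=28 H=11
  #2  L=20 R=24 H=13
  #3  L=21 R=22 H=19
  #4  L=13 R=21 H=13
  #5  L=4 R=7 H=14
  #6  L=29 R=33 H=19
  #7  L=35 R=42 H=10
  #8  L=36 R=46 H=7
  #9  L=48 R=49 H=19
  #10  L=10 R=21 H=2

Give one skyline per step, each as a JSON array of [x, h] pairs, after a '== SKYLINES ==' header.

== SKYLINES ==
[[20,11],[28,0]]
[[20,13],[24,11],[28,0]]
[[20,13],[21,19],[22,13],[24,11],[28,0]]
[[13,13],[21,19],[22,13],[24,11],[28,0]]
[[4,14],[7,0],[13,13],[21,19],[22,13],[24,11],[28,0]]
[[4,14],[7,0],[13,13],[21,19],[22,13],[24,11],[28,0],[29,19],[33,0]]
[[4,14],[7,0],[13,13],[21,19],[22,13],[24,11],[28,0],[29,19],[33,0],[35,10],[42,0]]
[[4,14],[7,0],[13,13],[21,19],[22,13],[24,11],[28,0],[29,19],[33,0],[35,10],[42,7],[46,0]]
[[4,14],[7,0],[13,13],[21,19],[22,13],[24,11],[28,0],[29,19],[33,0],[35,10],[42,7],[46,0],[48,19],[49,0]]
[[4,14],[7,0],[10,2],[13,13],[21,19],[22,13],[24,11],[28,0],[29,19],[33,0],[35,10],[42,7],[46,0],[48,19],[49,0]]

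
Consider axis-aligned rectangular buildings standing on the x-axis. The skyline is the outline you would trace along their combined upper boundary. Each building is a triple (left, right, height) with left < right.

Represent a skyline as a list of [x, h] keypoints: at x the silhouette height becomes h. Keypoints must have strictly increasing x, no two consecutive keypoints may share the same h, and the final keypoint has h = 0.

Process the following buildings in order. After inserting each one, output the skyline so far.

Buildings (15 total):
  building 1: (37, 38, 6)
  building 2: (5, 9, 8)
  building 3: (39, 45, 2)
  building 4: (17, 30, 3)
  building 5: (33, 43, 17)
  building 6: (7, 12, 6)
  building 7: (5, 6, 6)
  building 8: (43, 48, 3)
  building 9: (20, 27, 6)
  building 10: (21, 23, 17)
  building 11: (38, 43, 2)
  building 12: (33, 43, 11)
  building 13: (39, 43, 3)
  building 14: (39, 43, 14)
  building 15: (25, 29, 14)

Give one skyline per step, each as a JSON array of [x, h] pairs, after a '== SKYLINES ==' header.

== SKYLINES ==
[[37,6],[38,0]]
[[5,8],[9,0],[37,6],[38,0]]
[[5,8],[9,0],[37,6],[38,0],[39,2],[45,0]]
[[5,8],[9,0],[17,3],[30,0],[37,6],[38,0],[39,2],[45,0]]
[[5,8],[9,0],[17,3],[30,0],[33,17],[43,2],[45,0]]
[[5,8],[9,6],[12,0],[17,3],[30,0],[33,17],[43,2],[45,0]]
[[5,8],[9,6],[12,0],[17,3],[30,0],[33,17],[43,2],[45,0]]
[[5,8],[9,6],[12,0],[17,3],[30,0],[33,17],[43,3],[48,0]]
[[5,8],[9,6],[12,0],[17,3],[20,6],[27,3],[30,0],[33,17],[43,3],[48,0]]
[[5,8],[9,6],[12,0],[17,3],[20,6],[21,17],[23,6],[27,3],[30,0],[33,17],[43,3],[48,0]]
[[5,8],[9,6],[12,0],[17,3],[20,6],[21,17],[23,6],[27,3],[30,0],[33,17],[43,3],[48,0]]
[[5,8],[9,6],[12,0],[17,3],[20,6],[21,17],[23,6],[27,3],[30,0],[33,17],[43,3],[48,0]]
[[5,8],[9,6],[12,0],[17,3],[20,6],[21,17],[23,6],[27,3],[30,0],[33,17],[43,3],[48,0]]
[[5,8],[9,6],[12,0],[17,3],[20,6],[21,17],[23,6],[27,3],[30,0],[33,17],[43,3],[48,0]]
[[5,8],[9,6],[12,0],[17,3],[20,6],[21,17],[23,6],[25,14],[29,3],[30,0],[33,17],[43,3],[48,0]]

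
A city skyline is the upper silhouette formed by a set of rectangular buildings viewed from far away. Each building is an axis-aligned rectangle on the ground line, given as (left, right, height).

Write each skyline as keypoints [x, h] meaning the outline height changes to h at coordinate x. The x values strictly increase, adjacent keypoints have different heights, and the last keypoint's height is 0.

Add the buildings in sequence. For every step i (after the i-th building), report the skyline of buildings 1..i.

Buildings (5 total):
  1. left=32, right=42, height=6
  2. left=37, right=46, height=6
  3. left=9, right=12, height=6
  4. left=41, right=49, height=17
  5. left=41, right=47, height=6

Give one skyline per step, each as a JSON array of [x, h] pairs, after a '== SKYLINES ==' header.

== SKYLINES ==
[[32,6],[42,0]]
[[32,6],[46,0]]
[[9,6],[12,0],[32,6],[46,0]]
[[9,6],[12,0],[32,6],[41,17],[49,0]]
[[9,6],[12,0],[32,6],[41,17],[49,0]]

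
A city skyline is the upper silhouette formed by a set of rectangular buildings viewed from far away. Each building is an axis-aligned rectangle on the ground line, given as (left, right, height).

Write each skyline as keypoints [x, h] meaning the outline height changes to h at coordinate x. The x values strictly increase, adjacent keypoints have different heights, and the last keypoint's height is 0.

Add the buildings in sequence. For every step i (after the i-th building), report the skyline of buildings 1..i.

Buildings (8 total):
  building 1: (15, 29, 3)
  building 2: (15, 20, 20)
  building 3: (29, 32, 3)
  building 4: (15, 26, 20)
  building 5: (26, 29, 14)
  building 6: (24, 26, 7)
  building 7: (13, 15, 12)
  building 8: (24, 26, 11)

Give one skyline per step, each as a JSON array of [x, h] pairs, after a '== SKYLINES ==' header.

== SKYLINES ==
[[15,3],[29,0]]
[[15,20],[20,3],[29,0]]
[[15,20],[20,3],[32,0]]
[[15,20],[26,3],[32,0]]
[[15,20],[26,14],[29,3],[32,0]]
[[15,20],[26,14],[29,3],[32,0]]
[[13,12],[15,20],[26,14],[29,3],[32,0]]
[[13,12],[15,20],[26,14],[29,3],[32,0]]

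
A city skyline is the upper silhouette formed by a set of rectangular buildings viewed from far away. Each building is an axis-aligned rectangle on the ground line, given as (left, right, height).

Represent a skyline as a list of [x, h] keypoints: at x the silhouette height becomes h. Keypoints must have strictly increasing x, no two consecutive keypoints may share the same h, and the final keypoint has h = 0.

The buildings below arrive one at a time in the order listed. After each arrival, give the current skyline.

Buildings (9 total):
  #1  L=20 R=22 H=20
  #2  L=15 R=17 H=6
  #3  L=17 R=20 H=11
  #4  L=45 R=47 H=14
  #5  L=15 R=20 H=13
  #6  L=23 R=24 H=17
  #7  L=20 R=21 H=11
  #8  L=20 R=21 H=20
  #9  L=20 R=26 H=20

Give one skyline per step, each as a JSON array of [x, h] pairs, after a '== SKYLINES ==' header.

== SKYLINES ==
[[20,20],[22,0]]
[[15,6],[17,0],[20,20],[22,0]]
[[15,6],[17,11],[20,20],[22,0]]
[[15,6],[17,11],[20,20],[22,0],[45,14],[47,0]]
[[15,13],[20,20],[22,0],[45,14],[47,0]]
[[15,13],[20,20],[22,0],[23,17],[24,0],[45,14],[47,0]]
[[15,13],[20,20],[22,0],[23,17],[24,0],[45,14],[47,0]]
[[15,13],[20,20],[22,0],[23,17],[24,0],[45,14],[47,0]]
[[15,13],[20,20],[26,0],[45,14],[47,0]]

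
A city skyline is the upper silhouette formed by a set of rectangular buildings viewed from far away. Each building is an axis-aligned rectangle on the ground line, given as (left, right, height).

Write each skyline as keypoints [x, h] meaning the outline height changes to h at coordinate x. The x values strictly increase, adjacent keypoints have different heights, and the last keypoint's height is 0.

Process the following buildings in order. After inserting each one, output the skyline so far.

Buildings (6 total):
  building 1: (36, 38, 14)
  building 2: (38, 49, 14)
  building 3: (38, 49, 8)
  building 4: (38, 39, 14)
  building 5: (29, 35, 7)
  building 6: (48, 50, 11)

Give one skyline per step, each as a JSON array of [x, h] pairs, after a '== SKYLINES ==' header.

== SKYLINES ==
[[36,14],[38,0]]
[[36,14],[49,0]]
[[36,14],[49,0]]
[[36,14],[49,0]]
[[29,7],[35,0],[36,14],[49,0]]
[[29,7],[35,0],[36,14],[49,11],[50,0]]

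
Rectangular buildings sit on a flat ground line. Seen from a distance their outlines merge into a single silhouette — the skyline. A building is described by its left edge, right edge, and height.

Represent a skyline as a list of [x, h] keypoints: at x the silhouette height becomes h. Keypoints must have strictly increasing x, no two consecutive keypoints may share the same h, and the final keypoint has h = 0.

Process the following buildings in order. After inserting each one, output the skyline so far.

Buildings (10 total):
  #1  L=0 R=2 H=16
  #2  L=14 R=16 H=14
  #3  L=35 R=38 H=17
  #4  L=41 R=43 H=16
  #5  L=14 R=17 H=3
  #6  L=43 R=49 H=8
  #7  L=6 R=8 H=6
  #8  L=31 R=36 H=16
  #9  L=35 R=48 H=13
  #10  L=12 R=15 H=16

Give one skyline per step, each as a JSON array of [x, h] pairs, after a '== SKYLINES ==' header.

== SKYLINES ==
[[0,16],[2,0]]
[[0,16],[2,0],[14,14],[16,0]]
[[0,16],[2,0],[14,14],[16,0],[35,17],[38,0]]
[[0,16],[2,0],[14,14],[16,0],[35,17],[38,0],[41,16],[43,0]]
[[0,16],[2,0],[14,14],[16,3],[17,0],[35,17],[38,0],[41,16],[43,0]]
[[0,16],[2,0],[14,14],[16,3],[17,0],[35,17],[38,0],[41,16],[43,8],[49,0]]
[[0,16],[2,0],[6,6],[8,0],[14,14],[16,3],[17,0],[35,17],[38,0],[41,16],[43,8],[49,0]]
[[0,16],[2,0],[6,6],[8,0],[14,14],[16,3],[17,0],[31,16],[35,17],[38,0],[41,16],[43,8],[49,0]]
[[0,16],[2,0],[6,6],[8,0],[14,14],[16,3],[17,0],[31,16],[35,17],[38,13],[41,16],[43,13],[48,8],[49,0]]
[[0,16],[2,0],[6,6],[8,0],[12,16],[15,14],[16,3],[17,0],[31,16],[35,17],[38,13],[41,16],[43,13],[48,8],[49,0]]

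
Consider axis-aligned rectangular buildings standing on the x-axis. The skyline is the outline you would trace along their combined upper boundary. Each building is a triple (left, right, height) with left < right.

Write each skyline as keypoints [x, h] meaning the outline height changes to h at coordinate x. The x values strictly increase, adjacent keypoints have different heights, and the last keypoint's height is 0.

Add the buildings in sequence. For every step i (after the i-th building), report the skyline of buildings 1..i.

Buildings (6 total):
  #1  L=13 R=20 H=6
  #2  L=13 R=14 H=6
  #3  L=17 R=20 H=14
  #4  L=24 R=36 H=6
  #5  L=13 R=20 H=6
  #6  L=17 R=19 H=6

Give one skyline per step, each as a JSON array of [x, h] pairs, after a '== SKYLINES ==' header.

== SKYLINES ==
[[13,6],[20,0]]
[[13,6],[20,0]]
[[13,6],[17,14],[20,0]]
[[13,6],[17,14],[20,0],[24,6],[36,0]]
[[13,6],[17,14],[20,0],[24,6],[36,0]]
[[13,6],[17,14],[20,0],[24,6],[36,0]]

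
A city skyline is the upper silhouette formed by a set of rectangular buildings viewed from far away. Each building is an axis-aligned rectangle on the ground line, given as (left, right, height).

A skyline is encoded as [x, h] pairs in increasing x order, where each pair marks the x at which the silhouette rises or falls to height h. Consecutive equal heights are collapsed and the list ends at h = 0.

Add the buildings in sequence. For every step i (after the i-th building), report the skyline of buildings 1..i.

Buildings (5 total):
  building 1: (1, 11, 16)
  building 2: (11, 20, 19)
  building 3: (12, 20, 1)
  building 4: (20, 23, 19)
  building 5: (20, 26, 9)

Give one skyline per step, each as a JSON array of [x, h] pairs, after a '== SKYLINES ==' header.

== SKYLINES ==
[[1,16],[11,0]]
[[1,16],[11,19],[20,0]]
[[1,16],[11,19],[20,0]]
[[1,16],[11,19],[23,0]]
[[1,16],[11,19],[23,9],[26,0]]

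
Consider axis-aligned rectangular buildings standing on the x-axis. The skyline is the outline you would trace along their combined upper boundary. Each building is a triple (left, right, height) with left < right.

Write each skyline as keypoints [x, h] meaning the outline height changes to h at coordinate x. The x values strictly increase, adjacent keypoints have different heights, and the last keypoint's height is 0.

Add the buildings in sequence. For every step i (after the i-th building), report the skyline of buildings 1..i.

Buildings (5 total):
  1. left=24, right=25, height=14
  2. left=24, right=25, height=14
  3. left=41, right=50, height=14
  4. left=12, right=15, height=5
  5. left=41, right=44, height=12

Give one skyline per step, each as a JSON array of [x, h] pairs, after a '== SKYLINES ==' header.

== SKYLINES ==
[[24,14],[25,0]]
[[24,14],[25,0]]
[[24,14],[25,0],[41,14],[50,0]]
[[12,5],[15,0],[24,14],[25,0],[41,14],[50,0]]
[[12,5],[15,0],[24,14],[25,0],[41,14],[50,0]]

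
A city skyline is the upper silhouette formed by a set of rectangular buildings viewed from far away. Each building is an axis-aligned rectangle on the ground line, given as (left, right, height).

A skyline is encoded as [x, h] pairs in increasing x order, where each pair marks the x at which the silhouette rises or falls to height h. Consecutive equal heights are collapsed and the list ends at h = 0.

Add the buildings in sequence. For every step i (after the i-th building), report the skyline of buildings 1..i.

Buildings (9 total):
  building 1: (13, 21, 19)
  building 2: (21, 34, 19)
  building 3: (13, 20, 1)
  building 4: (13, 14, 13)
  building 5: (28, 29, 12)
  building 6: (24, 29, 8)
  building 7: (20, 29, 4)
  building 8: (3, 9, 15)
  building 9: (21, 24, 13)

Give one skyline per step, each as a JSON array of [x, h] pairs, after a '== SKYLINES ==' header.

== SKYLINES ==
[[13,19],[21,0]]
[[13,19],[34,0]]
[[13,19],[34,0]]
[[13,19],[34,0]]
[[13,19],[34,0]]
[[13,19],[34,0]]
[[13,19],[34,0]]
[[3,15],[9,0],[13,19],[34,0]]
[[3,15],[9,0],[13,19],[34,0]]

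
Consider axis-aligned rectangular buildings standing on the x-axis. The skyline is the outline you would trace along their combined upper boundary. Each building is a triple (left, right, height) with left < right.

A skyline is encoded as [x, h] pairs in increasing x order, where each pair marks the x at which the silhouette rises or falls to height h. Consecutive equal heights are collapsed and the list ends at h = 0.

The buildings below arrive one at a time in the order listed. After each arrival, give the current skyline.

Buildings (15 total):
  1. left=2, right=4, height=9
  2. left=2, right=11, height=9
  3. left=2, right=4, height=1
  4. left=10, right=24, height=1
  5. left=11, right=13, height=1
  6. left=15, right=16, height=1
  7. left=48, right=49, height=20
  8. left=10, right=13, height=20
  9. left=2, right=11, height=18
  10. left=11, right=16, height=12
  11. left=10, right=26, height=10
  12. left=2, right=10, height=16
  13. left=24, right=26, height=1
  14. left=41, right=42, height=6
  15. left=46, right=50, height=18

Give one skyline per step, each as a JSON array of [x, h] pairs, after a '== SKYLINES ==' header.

== SKYLINES ==
[[2,9],[4,0]]
[[2,9],[11,0]]
[[2,9],[11,0]]
[[2,9],[11,1],[24,0]]
[[2,9],[11,1],[24,0]]
[[2,9],[11,1],[24,0]]
[[2,9],[11,1],[24,0],[48,20],[49,0]]
[[2,9],[10,20],[13,1],[24,0],[48,20],[49,0]]
[[2,18],[10,20],[13,1],[24,0],[48,20],[49,0]]
[[2,18],[10,20],[13,12],[16,1],[24,0],[48,20],[49,0]]
[[2,18],[10,20],[13,12],[16,10],[26,0],[48,20],[49,0]]
[[2,18],[10,20],[13,12],[16,10],[26,0],[48,20],[49,0]]
[[2,18],[10,20],[13,12],[16,10],[26,0],[48,20],[49,0]]
[[2,18],[10,20],[13,12],[16,10],[26,0],[41,6],[42,0],[48,20],[49,0]]
[[2,18],[10,20],[13,12],[16,10],[26,0],[41,6],[42,0],[46,18],[48,20],[49,18],[50,0]]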